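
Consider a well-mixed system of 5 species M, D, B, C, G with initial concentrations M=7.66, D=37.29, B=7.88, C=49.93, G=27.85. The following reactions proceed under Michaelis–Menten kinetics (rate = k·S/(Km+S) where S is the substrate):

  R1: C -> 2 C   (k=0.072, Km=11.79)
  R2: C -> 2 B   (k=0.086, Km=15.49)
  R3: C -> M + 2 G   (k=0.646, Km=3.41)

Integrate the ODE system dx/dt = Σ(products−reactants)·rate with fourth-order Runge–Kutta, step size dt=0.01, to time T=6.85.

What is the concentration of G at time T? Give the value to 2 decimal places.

RK4 with dt=0.01: 685 steps to T=6.85. Trajectory (selected grid times):
t=0.00: M=7.66 D=37.29 B=7.88 C=49.93 G=27.85
t=0.76: M=8.12 D=37.29 B=7.98 C=49.46 G=28.77
t=1.52: M=8.58 D=37.29 B=8.08 C=49.00 G=29.69
t=2.28: M=9.04 D=37.29 B=8.18 C=48.54 G=30.60
t=3.04: M=9.50 D=37.29 B=8.28 C=48.07 G=31.52
t=3.81: M=9.96 D=37.29 B=8.38 C=47.60 G=32.45
t=4.57: M=10.42 D=37.29 B=8.48 C=47.14 G=33.37
t=5.33: M=10.88 D=37.29 B=8.57 C=46.68 G=34.28
t=6.09: M=11.33 D=37.29 B=8.67 C=46.21 G=35.20
t=6.85: M=11.79 D=37.29 B=8.77 C=45.75 G=36.11
Read off G at T=6.85: 36.11

G at T = 36.11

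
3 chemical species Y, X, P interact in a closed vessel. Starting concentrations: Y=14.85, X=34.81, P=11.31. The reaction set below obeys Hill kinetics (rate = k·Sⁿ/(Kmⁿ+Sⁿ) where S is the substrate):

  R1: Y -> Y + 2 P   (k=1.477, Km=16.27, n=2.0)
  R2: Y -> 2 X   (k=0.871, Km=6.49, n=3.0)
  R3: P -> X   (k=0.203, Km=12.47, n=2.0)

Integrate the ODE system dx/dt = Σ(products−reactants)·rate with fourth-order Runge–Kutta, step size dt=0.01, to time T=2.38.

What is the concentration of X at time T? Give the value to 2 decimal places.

RK4 with dt=0.01: 238 steps to T=2.38. Trajectory (selected grid times):
t=0.00: Y=14.85 X=34.81 P=11.31
t=0.26: Y=14.64 X=35.25 P=11.63
t=0.53: Y=14.43 X=35.71 P=11.96
t=0.79: Y=14.22 X=36.15 P=12.27
t=1.06: Y=14.00 X=36.61 P=12.58
t=1.32: Y=13.80 X=37.04 P=12.88
t=1.59: Y=13.59 X=37.50 P=13.18
t=1.85: Y=13.38 X=37.93 P=13.47
t=2.12: Y=13.17 X=38.38 P=13.76
t=2.38: Y=12.97 X=38.82 P=14.03
Read off X at T=2.38: 38.82

X at T = 38.82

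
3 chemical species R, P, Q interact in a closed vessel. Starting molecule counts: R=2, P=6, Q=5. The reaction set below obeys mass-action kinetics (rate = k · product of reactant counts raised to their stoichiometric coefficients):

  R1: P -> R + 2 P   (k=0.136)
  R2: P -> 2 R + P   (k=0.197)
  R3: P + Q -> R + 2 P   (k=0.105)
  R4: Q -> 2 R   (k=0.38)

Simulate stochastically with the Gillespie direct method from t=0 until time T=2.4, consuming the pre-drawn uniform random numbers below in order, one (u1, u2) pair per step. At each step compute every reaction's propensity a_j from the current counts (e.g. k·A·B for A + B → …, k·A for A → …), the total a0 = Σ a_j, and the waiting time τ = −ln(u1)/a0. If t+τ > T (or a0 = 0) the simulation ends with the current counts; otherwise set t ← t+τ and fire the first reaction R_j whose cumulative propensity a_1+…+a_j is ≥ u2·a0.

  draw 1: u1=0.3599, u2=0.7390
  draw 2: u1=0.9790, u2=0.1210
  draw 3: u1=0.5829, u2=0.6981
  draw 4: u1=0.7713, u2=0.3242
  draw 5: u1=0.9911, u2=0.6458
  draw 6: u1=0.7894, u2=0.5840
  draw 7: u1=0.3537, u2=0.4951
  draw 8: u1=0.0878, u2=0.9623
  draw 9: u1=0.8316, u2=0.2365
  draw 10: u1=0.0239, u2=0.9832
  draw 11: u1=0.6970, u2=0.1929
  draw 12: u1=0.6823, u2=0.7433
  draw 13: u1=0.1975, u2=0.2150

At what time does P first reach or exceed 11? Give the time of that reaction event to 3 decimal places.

t=0.000: R=2 P=6 Q=5
Draw 1: a1=0.816, a2=1.182, a3=3.150, a4=1.900, a0=7.048; τ=−ln(0.3599)/7.048=0.145 → t=0.145; u2·a0=0.7390·7.048=5.208; a1+…+a3=5.148 < 5.208 ≤ a1+…+a4=7.048 → R4 fires; R=4 P=6 Q=4
Draw 2: a1=0.816, a2=1.182, a3=2.520, a4=1.520, a0=6.038; τ=−ln(0.9790)/6.038=0.004 → t=0.149; u2·a0=0.1210·6.038=0.731 ≤ a1=0.816 → R1 fires; R=5 P=7 Q=4
Draw 3: a1=0.952, a2=1.379, a3=2.940, a4=1.520, a0=6.791; τ=−ln(0.5829)/6.791=0.079 → t=0.228; u2·a0=0.6981·6.791=4.741; a1+a2=2.331 < 4.741 ≤ a1+…+a3=5.271 → R3 fires; R=6 P=8 Q=3
Draw 4: a1=1.088, a2=1.576, a3=2.520, a4=1.140, a0=6.324; τ=−ln(0.7713)/6.324=0.041 → t=0.269; u2·a0=0.3242·6.324=2.050; a1=1.088 < 2.050 ≤ a1+a2=2.664 → R2 fires; R=8 P=8 Q=3
Draw 5: a1=1.088, a2=1.576, a3=2.520, a4=1.140, a0=6.324; τ=−ln(0.9911)/6.324=0.001 → t=0.270; u2·a0=0.6458·6.324=4.084; a1+a2=2.664 < 4.084 ≤ a1+…+a3=5.184 → R3 fires; R=9 P=9 Q=2
Draw 6: a1=1.224, a2=1.773, a3=1.890, a4=0.760, a0=5.647; τ=−ln(0.7894)/5.647=0.042 → t=0.312; u2·a0=0.5840·5.647=3.298; a1+a2=2.997 < 3.298 ≤ a1+…+a3=4.887 → R3 fires; R=10 P=10 Q=1
Draw 7: a1=1.360, a2=1.970, a3=1.050, a4=0.380, a0=4.760; τ=−ln(0.3537)/4.760=0.218 → t=0.531; u2·a0=0.4951·4.760=2.357; a1=1.360 < 2.357 ≤ a1+a2=3.330 → R2 fires; R=12 P=10 Q=1
Draw 8: a1=1.360, a2=1.970, a3=1.050, a4=0.380, a0=4.760; τ=−ln(0.0878)/4.760=0.511 → t=1.042; u2·a0=0.9623·4.760=4.581; a1+…+a3=4.380 < 4.581 ≤ a1+…+a4=4.760 → R4 fires; R=14 P=10 Q=0
Draw 9: a1=1.360, a2=1.970, a3=0.000, a4=0.000, a0=3.330; τ=−ln(0.8316)/3.330=0.055 → t=1.097; u2·a0=0.2365·3.330=0.788 ≤ a1=1.360 → R1 fires; R=15 P=11 Q=0
Draw 10: a1=1.496, a2=2.167, a3=0.000, a4=0.000, a0=3.663; τ=−ln(0.0239)/3.663=1.019 → t=2.116; u2·a0=0.9832·3.663=3.601; a1=1.496 < 3.601 ≤ a1+a2=3.663 → R2 fires; R=17 P=11 Q=0
Draw 11: a1=1.496, a2=2.167, a3=0.000, a4=0.000, a0=3.663; τ=−ln(0.6970)/3.663=0.099 → t=2.215; u2·a0=0.1929·3.663=0.707 ≤ a1=1.496 → R1 fires; R=18 P=12 Q=0
Draw 12: a1=1.632, a2=2.364, a3=0.000, a4=0.000, a0=3.996; τ=−ln(0.6823)/3.996=0.096 → t=2.311; u2·a0=0.7433·3.996=2.970; a1=1.632 < 2.970 ≤ a1+a2=3.996 → R2 fires; R=20 P=12 Q=0
Draw 13: a1=1.632, a2=2.364, a3=0.000, a4=0.000, a0=3.996; τ=−ln(0.1975)/3.996=0.406 → t=2.717 > T=2.4: stop.
P first becomes ≥ 11 when it reaches 11 at the event at t=1.097.

Threshold first reached at t = 1.097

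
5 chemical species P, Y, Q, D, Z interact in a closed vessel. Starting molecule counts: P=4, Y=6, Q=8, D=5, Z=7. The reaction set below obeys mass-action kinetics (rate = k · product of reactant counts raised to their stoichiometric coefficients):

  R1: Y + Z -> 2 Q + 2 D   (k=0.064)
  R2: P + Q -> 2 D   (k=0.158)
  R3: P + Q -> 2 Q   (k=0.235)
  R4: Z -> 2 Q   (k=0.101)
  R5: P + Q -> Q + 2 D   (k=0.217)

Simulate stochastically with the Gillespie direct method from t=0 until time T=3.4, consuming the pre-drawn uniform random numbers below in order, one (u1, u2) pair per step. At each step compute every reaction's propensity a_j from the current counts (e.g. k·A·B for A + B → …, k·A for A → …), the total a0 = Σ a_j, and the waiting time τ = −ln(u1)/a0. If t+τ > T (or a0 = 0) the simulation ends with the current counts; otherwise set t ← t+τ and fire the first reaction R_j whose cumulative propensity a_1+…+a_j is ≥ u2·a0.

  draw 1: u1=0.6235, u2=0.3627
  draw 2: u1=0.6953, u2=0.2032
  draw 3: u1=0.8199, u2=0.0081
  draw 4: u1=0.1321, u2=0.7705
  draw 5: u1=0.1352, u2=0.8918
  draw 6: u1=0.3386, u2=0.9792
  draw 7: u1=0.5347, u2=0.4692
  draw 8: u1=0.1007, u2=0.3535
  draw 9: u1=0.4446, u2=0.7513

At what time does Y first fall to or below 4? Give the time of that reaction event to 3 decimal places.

t=0.000: P=4 Y=6 Q=8 D=5 Z=7
Draw 1: a1=2.688, a2=5.056, a3=7.520, a4=0.707, a5=6.944, a0=22.915; τ=−ln(0.6235)/22.915=0.021 → t=0.021; u2·a0=0.3627·22.915=8.311; a1+a2=7.744 < 8.311 ≤ a1+…+a3=15.264 → R3 fires; P=3 Y=6 Q=9 D=5 Z=7
Draw 2: a1=2.688, a2=4.266, a3=6.345, a4=0.707, a5=5.859, a0=19.865; τ=−ln(0.6953)/19.865=0.018 → t=0.039; u2·a0=0.2032·19.865=4.037; a1=2.688 < 4.037 ≤ a1+a2=6.954 → R2 fires; P=2 Y=6 Q=8 D=7 Z=7
Draw 3: a1=2.688, a2=2.528, a3=3.760, a4=0.707, a5=3.472, a0=13.155; τ=−ln(0.8199)/13.155=0.015 → t=0.054; u2·a0=0.0081·13.155=0.107 ≤ a1=2.688 → R1 fires; P=2 Y=5 Q=10 D=9 Z=6
Draw 4: a1=1.920, a2=3.160, a3=4.700, a4=0.606, a5=4.340, a0=14.726; τ=−ln(0.1321)/14.726=0.137 → t=0.191; u2·a0=0.7705·14.726=11.346; a1+…+a4=10.386 < 11.346 ≤ a1+…+a5=14.726 → R5 fires; P=1 Y=5 Q=10 D=11 Z=6
Draw 5: a1=1.920, a2=1.580, a3=2.350, a4=0.606, a5=2.170, a0=8.626; τ=−ln(0.1352)/8.626=0.232 → t=0.423; u2·a0=0.8918·8.626=7.693; a1+…+a4=6.456 < 7.693 ≤ a1+…+a5=8.626 → R5 fires; P=0 Y=5 Q=10 D=13 Z=6
Draw 6: a1=1.920, a2=0.000, a3=0.000, a4=0.606, a5=0.000, a0=2.526; τ=−ln(0.3386)/2.526=0.429 → t=0.852; u2·a0=0.9792·2.526=2.473; a1+…+a3=1.920 < 2.473 ≤ a1+…+a4=2.526 → R4 fires; P=0 Y=5 Q=12 D=13 Z=5
Draw 7: a1=1.600, a2=0.000, a3=0.000, a4=0.505, a5=0.000, a0=2.105; τ=−ln(0.5347)/2.105=0.297 → t=1.150; u2·a0=0.4692·2.105=0.988 ≤ a1=1.600 → R1 fires; P=0 Y=4 Q=14 D=15 Z=4
Draw 8: a1=1.024, a2=0.000, a3=0.000, a4=0.404, a5=0.000, a0=1.428; τ=−ln(0.1007)/1.428=1.608 → t=2.757; u2·a0=0.3535·1.428=0.505 ≤ a1=1.024 → R1 fires; P=0 Y=3 Q=16 D=17 Z=3
Draw 9: a1=0.576, a2=0.000, a3=0.000, a4=0.303, a5=0.000, a0=0.879; τ=−ln(0.4446)/0.879=0.922 → t=3.679 > T=3.4: stop.
Y first becomes ≤ 4 when it reaches 4 at the event at t=1.150.

Threshold first reached at t = 1.150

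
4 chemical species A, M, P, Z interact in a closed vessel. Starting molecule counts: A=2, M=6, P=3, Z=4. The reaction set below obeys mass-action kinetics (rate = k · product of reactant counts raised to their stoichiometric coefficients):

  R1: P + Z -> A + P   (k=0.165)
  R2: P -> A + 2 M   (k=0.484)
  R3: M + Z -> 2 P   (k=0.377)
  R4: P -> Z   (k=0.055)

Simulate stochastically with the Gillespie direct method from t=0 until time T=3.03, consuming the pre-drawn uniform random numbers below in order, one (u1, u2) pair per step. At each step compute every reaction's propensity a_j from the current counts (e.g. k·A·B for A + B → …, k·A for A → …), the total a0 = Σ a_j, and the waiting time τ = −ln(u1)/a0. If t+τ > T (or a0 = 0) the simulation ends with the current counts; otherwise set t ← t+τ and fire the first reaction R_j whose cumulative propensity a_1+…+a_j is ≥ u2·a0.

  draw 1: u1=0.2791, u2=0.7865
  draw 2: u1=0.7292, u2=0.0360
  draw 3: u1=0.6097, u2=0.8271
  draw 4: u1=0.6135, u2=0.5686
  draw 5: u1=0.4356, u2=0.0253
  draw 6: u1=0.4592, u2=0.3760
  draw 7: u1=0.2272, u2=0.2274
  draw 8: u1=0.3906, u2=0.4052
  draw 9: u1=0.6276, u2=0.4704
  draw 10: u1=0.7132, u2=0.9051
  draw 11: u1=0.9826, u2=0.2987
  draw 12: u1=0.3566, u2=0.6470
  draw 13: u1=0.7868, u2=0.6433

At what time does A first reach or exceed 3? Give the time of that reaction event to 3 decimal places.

Threshold first reached at t = 0.130

t=0.000: A=2 M=6 P=3 Z=4
Draw 1: a1=1.980, a2=1.452, a3=9.048, a4=0.165, a0=12.645; τ=−ln(0.2791)/12.645=0.101 → t=0.101; u2·a0=0.7865·12.645=9.945; a1+a2=3.432 < 9.945 ≤ a1+…+a3=12.480 → R3 fires; A=2 M=5 P=5 Z=3
Draw 2: a1=2.475, a2=2.420, a3=5.655, a4=0.275, a0=10.825; τ=−ln(0.7292)/10.825=0.029 → t=0.130; u2·a0=0.0360·10.825=0.390 ≤ a1=2.475 → R1 fires; A=3 M=5 P=5 Z=2
Draw 3: a1=1.650, a2=2.420, a3=3.770, a4=0.275, a0=8.115; τ=−ln(0.6097)/8.115=0.061 → t=0.191; u2·a0=0.8271·8.115=6.712; a1+a2=4.070 < 6.712 ≤ a1+…+a3=7.840 → R3 fires; A=3 M=4 P=7 Z=1
Draw 4: a1=1.155, a2=3.388, a3=1.508, a4=0.385, a0=6.436; τ=−ln(0.6135)/6.436=0.076 → t=0.267; u2·a0=0.5686·6.436=3.660; a1=1.155 < 3.660 ≤ a1+a2=4.543 → R2 fires; A=4 M=6 P=6 Z=1
Draw 5: a1=0.990, a2=2.904, a3=2.262, a4=0.330, a0=6.486; τ=−ln(0.4356)/6.486=0.128 → t=0.395; u2·a0=0.0253·6.486=0.164 ≤ a1=0.990 → R1 fires; A=5 M=6 P=6 Z=0
Draw 6: a1=0.000, a2=2.904, a3=0.000, a4=0.330, a0=3.234; τ=−ln(0.4592)/3.234=0.241 → t=0.636; u2·a0=0.3760·3.234=1.216; a1=0.000 < 1.216 ≤ a1+a2=2.904 → R2 fires; A=6 M=8 P=5 Z=0
Draw 7: a1=0.000, a2=2.420, a3=0.000, a4=0.275, a0=2.695; τ=−ln(0.2272)/2.695=0.550 → t=1.186; u2·a0=0.2274·2.695=0.613; a1=0.000 < 0.613 ≤ a1+a2=2.420 → R2 fires; A=7 M=10 P=4 Z=0
Draw 8: a1=0.000, a2=1.936, a3=0.000, a4=0.220, a0=2.156; τ=−ln(0.3906)/2.156=0.436 → t=1.622; u2·a0=0.4052·2.156=0.874; a1=0.000 < 0.874 ≤ a1+a2=1.936 → R2 fires; A=8 M=12 P=3 Z=0
Draw 9: a1=0.000, a2=1.452, a3=0.000, a4=0.165, a0=1.617; τ=−ln(0.6276)/1.617=0.288 → t=1.910; u2·a0=0.4704·1.617=0.761; a1=0.000 < 0.761 ≤ a1+a2=1.452 → R2 fires; A=9 M=14 P=2 Z=0
Draw 10: a1=0.000, a2=0.968, a3=0.000, a4=0.110, a0=1.078; τ=−ln(0.7132)/1.078=0.314 → t=2.223; u2·a0=0.9051·1.078=0.976; a1+…+a3=0.968 < 0.976 ≤ a1+…+a4=1.078 → R4 fires; A=9 M=14 P=1 Z=1
Draw 11: a1=0.165, a2=0.484, a3=5.278, a4=0.055, a0=5.982; τ=−ln(0.9826)/5.982=0.003 → t=2.226; u2·a0=0.2987·5.982=1.787; a1+a2=0.649 < 1.787 ≤ a1+…+a3=5.927 → R3 fires; A=9 M=13 P=3 Z=0
Draw 12: a1=0.000, a2=1.452, a3=0.000, a4=0.165, a0=1.617; τ=−ln(0.3566)/1.617=0.638 → t=2.864; u2·a0=0.6470·1.617=1.046; a1=0.000 < 1.046 ≤ a1+a2=1.452 → R2 fires; A=10 M=15 P=2 Z=0
Draw 13: a1=0.000, a2=0.968, a3=0.000, a4=0.110, a0=1.078; τ=−ln(0.7868)/1.078=0.222 → t=3.086 > T=3.03: stop.
A first becomes ≥ 3 when it reaches 3 at the event at t=0.130.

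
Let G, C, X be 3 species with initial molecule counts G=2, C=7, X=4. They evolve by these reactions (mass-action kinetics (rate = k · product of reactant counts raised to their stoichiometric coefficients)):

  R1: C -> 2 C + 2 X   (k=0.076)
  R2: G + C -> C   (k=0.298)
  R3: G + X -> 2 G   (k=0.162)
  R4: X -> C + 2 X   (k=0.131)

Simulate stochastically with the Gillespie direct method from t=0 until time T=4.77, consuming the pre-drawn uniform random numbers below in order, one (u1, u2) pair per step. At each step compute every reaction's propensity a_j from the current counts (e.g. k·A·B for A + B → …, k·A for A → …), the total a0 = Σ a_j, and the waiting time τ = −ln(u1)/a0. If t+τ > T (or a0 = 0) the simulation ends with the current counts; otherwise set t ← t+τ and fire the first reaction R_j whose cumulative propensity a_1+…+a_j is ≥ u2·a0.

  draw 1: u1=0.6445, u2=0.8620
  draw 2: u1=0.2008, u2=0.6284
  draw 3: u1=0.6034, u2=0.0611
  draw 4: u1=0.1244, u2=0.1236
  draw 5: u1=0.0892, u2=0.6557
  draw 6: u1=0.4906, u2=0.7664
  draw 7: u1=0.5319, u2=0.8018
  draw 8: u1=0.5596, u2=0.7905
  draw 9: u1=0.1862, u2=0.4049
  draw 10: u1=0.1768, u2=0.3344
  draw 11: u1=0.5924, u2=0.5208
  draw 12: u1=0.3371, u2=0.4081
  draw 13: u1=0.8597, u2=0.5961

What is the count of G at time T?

G at T = 0

t=0.000: G=2 C=7 X=4
Draw 1: a1=0.532, a2=4.172, a3=1.296, a4=0.524, a0=6.524; τ=−ln(0.6445)/6.524=0.067 → t=0.067; u2·a0=0.8620·6.524=5.624; a1+a2=4.704 < 5.624 ≤ a1+…+a3=6.000 → R3 fires; G=3 C=7 X=3
Draw 2: a1=0.532, a2=6.258, a3=1.458, a4=0.393, a0=8.641; τ=−ln(0.2008)/8.641=0.186 → t=0.253; u2·a0=0.6284·8.641=5.430; a1=0.532 < 5.430 ≤ a1+a2=6.790 → R2 fires; G=2 C=7 X=3
Draw 3: a1=0.532, a2=4.172, a3=0.972, a4=0.393, a0=6.069; τ=−ln(0.6034)/6.069=0.083 → t=0.336; u2·a0=0.0611·6.069=0.371 ≤ a1=0.532 → R1 fires; G=2 C=8 X=5
Draw 4: a1=0.608, a2=4.768, a3=1.620, a4=0.655, a0=7.651; τ=−ln(0.1244)/7.651=0.272 → t=0.609; u2·a0=0.1236·7.651=0.946; a1=0.608 < 0.946 ≤ a1+a2=5.376 → R2 fires; G=1 C=8 X=5
Draw 5: a1=0.608, a2=2.384, a3=0.810, a4=0.655, a0=4.457; τ=−ln(0.0892)/4.457=0.542 → t=1.151; u2·a0=0.6557·4.457=2.922; a1=0.608 < 2.922 ≤ a1+a2=2.992 → R2 fires; G=0 C=8 X=5
Draw 6: a1=0.608, a2=0.000, a3=0.000, a4=0.655, a0=1.263; τ=−ln(0.4906)/1.263=0.564 → t=1.715; u2·a0=0.7664·1.263=0.968; a1+…+a3=0.608 < 0.968 ≤ a1+…+a4=1.263 → R4 fires; G=0 C=9 X=6
Draw 7: a1=0.684, a2=0.000, a3=0.000, a4=0.786, a0=1.470; τ=−ln(0.5319)/1.470=0.429 → t=2.144; u2·a0=0.8018·1.470=1.179; a1+…+a3=0.684 < 1.179 ≤ a1+…+a4=1.470 → R4 fires; G=0 C=10 X=7
Draw 8: a1=0.760, a2=0.000, a3=0.000, a4=0.917, a0=1.677; τ=−ln(0.5596)/1.677=0.346 → t=2.491; u2·a0=0.7905·1.677=1.326; a1+…+a3=0.760 < 1.326 ≤ a1+…+a4=1.677 → R4 fires; G=0 C=11 X=8
Draw 9: a1=0.836, a2=0.000, a3=0.000, a4=1.048, a0=1.884; τ=−ln(0.1862)/1.884=0.892 → t=3.383; u2·a0=0.4049·1.884=0.763 ≤ a1=0.836 → R1 fires; G=0 C=12 X=10
Draw 10: a1=0.912, a2=0.000, a3=0.000, a4=1.310, a0=2.222; τ=−ln(0.1768)/2.222=0.780 → t=4.163; u2·a0=0.3344·2.222=0.743 ≤ a1=0.912 → R1 fires; G=0 C=13 X=12
Draw 11: a1=0.988, a2=0.000, a3=0.000, a4=1.572, a0=2.560; τ=−ln(0.5924)/2.560=0.205 → t=4.367; u2·a0=0.5208·2.560=1.333; a1+…+a3=0.988 < 1.333 ≤ a1+…+a4=2.560 → R4 fires; G=0 C=14 X=13
Draw 12: a1=1.064, a2=0.000, a3=0.000, a4=1.703, a0=2.767; τ=−ln(0.3371)/2.767=0.393 → t=4.760; u2·a0=0.4081·2.767=1.129; a1+…+a3=1.064 < 1.129 ≤ a1+…+a4=2.767 → R4 fires; G=0 C=15 X=14
Draw 13: a1=1.140, a2=0.000, a3=0.000, a4=1.834, a0=2.974; τ=−ln(0.8597)/2.974=0.051 → t=4.811 > T=4.77: stop.
Read off G at T=4.77: 0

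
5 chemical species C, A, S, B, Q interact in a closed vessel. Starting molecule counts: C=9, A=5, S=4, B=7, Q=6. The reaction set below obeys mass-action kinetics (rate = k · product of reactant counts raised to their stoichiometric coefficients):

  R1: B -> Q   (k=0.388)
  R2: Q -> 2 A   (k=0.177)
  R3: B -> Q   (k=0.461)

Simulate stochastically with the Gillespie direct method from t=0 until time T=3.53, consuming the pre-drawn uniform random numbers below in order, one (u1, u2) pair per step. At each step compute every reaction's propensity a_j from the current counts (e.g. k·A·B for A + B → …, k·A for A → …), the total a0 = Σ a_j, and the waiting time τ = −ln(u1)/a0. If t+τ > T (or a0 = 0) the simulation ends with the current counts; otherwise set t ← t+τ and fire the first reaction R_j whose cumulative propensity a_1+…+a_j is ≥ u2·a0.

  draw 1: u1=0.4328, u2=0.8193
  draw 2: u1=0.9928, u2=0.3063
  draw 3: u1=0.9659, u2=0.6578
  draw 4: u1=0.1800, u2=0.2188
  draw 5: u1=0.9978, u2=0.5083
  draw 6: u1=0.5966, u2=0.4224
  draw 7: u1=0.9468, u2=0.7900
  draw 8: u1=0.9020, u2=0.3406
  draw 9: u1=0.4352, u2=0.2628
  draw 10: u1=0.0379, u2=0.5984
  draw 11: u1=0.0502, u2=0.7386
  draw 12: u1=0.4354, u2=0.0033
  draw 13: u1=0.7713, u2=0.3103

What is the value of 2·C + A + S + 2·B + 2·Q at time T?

Value at T = 53

Check how each reaction changes W = 2·C + A + S + 2·B + 2·Q (weight of products minus weight of reactants):
R1: B -> Q: (2·1) − (2·1) = 2 − 2 = 0
R2: Q -> 2 A: (1·2) − (2·1) = 2 − 2 = 0
R3: B -> Q: (2·1) − (2·1) = 2 − 2 = 0
Every reaction leaves W unchanged, so W is conserved and no simulation is needed: W(T) = W(0) = 2·9 + 5 + 4 + 2·7 + 2·6 = 53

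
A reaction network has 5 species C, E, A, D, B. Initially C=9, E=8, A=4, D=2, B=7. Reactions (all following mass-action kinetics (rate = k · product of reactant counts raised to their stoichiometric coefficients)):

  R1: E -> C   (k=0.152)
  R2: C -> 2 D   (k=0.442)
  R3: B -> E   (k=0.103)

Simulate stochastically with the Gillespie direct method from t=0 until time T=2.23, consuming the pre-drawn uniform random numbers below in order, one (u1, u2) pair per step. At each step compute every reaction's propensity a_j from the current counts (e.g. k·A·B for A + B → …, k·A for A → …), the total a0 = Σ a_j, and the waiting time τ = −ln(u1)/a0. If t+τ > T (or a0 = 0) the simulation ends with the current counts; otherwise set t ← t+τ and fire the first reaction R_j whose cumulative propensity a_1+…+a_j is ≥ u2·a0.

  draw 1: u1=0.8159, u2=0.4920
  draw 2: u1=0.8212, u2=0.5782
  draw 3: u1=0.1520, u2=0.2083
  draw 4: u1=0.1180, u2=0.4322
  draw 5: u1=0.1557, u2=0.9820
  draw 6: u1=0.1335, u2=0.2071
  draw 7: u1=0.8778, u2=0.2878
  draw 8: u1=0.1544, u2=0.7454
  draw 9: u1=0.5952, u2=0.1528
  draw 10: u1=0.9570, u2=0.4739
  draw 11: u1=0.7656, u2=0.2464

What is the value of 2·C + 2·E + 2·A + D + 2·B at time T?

Check how each reaction changes W = 2·C + 2·E + 2·A + D + 2·B (weight of products minus weight of reactants):
R1: E -> C: (2·1) − (2·1) = 2 − 2 = 0
R2: C -> 2 D: (1·2) − (2·1) = 2 − 2 = 0
R3: B -> E: (2·1) − (2·1) = 2 − 2 = 0
Every reaction leaves W unchanged, so W is conserved and no simulation is needed: W(T) = W(0) = 2·9 + 2·8 + 2·4 + 2 + 2·7 = 58

Value at T = 58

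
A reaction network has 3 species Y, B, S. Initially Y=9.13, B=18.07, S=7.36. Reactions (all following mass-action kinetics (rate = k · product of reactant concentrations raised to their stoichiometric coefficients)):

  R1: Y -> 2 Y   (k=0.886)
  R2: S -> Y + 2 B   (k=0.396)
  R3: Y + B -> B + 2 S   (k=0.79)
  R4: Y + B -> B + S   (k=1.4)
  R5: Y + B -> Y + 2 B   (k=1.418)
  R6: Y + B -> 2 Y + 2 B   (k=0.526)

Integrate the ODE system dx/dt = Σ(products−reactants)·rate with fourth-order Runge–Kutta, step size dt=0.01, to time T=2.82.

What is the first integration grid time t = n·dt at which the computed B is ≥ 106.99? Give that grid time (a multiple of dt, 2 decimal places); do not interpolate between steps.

RK4 with dt=0.01: 282 steps to T=2.82. Trajectory (selected grid times):
t=0.00: Y=9.13 B=18.07 S=7.36
t=0.31: Y=0.17 B=37.98 S=26.15
t=0.63: Y=0.14 B=49.13 S=29.04
t=0.94: Y=0.13 B=61.07 S=32.10
t=1.25: Y=0.11 B=74.25 S=35.45
t=1.57: Y=0.11 B=89.28 S=39.27
t=1.88: Y=0.10 B=105.37 S=43.34
t=1.90: Y=0.10 B=106.47 S=43.61
t=1.91: Y=0.10 B=107.02 S=43.75
t=2.19: Y=0.09 B=123.12 S=47.82
t=2.51: Y=0.09 B=143.36 S=52.91
t=2.82: Y=0.08 B=165.02 S=58.36
B(1.90)=106.467 < 106.99 but B(1.91)=107.016 ≥ 106.99, so the first grid time is t=1.91.

Threshold first reached at t = 1.91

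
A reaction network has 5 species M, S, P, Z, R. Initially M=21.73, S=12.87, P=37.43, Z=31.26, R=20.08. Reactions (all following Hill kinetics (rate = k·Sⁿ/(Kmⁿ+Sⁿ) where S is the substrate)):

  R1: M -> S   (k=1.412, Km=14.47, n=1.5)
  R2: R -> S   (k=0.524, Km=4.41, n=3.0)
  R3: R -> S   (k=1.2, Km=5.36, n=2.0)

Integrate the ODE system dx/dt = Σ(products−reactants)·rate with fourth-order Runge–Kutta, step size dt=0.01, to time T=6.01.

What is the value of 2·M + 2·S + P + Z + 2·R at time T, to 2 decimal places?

Check how each reaction changes W = 2·M + 2·S + P + Z + 2·R (weight of products minus weight of reactants):
R1: M -> S: (2·1) − (2·1) = 2 − 2 = 0
R2: R -> S: (2·1) − (2·1) = 2 − 2 = 0
R3: R -> S: (2·1) − (2·1) = 2 − 2 = 0
Every reaction leaves W unchanged, so W is conserved and no simulation is needed: W(T) = W(0) = 2·21.73 + 2·12.87 + 37.43 + 31.26 + 2·20.08 = 178.05

Value at T = 178.05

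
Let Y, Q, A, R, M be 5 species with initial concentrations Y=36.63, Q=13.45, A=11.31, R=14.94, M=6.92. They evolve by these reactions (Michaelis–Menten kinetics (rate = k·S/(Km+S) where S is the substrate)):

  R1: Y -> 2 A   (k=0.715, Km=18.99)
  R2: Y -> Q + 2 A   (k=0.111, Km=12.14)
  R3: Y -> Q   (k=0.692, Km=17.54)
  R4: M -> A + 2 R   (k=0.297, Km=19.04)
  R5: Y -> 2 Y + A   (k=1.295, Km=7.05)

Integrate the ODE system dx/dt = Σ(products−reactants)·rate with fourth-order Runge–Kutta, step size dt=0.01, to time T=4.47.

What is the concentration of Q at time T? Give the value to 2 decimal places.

RK4 with dt=0.01: 447 steps to T=4.47. Trajectory (selected grid times):
t=0.00: Y=36.63 Q=13.45 A=11.31 R=14.94 M=6.92
t=0.50: Y=36.66 Q=13.73 A=12.45 R=15.02 M=6.88
t=0.99: Y=36.69 Q=14.00 A=13.56 R=15.10 M=6.84
t=1.49: Y=36.72 Q=14.27 A=14.70 R=15.17 M=6.80
t=1.99: Y=36.76 Q=14.55 A=15.84 R=15.25 M=6.76
t=2.48: Y=36.79 Q=14.82 A=16.95 R=15.33 M=6.73
t=2.98: Y=36.82 Q=15.09 A=18.09 R=15.41 M=6.69
t=3.48: Y=36.85 Q=15.37 A=19.22 R=15.48 M=6.65
t=3.97: Y=36.88 Q=15.64 A=20.34 R=15.56 M=6.61
t=4.47: Y=36.91 Q=15.92 A=21.48 R=15.63 M=6.57
Read off Q at T=4.47: 15.92

Q at T = 15.92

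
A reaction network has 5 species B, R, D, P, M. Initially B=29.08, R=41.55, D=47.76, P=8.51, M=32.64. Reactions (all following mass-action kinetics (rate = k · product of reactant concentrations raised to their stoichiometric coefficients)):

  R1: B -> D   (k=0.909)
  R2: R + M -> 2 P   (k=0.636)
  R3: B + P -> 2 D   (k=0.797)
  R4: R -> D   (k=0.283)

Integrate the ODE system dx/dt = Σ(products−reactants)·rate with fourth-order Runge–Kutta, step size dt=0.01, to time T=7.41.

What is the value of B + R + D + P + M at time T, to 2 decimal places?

Check how each reaction changes W = B + R + D + P + M (weight of products minus weight of reactants):
R1: B -> D: (1·1) − (1·1) = 1 − 1 = 0
R2: R + M -> 2 P: (1·2) − (1·1 + 1·1) = 2 − 2 = 0
R3: B + P -> 2 D: (1·2) − (1·1 + 1·1) = 2 − 2 = 0
R4: R -> D: (1·1) − (1·1) = 1 − 1 = 0
Every reaction leaves W unchanged, so W is conserved and no simulation is needed: W(T) = W(0) = 29.08 + 41.55 + 47.76 + 8.51 + 32.64 = 159.54

Value at T = 159.54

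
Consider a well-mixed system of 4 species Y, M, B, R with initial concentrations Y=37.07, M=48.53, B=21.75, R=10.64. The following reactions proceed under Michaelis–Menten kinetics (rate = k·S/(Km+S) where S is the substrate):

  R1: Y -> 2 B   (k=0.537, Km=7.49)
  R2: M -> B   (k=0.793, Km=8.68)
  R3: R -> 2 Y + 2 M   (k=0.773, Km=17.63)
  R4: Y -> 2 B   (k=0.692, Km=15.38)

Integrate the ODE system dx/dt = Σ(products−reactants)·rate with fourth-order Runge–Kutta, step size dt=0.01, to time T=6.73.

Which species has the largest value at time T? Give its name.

RK4 with dt=0.01: 673 steps to T=6.73. Trajectory (selected grid times):
t=0.00: Y=37.07 M=48.53 B=21.75 R=10.64
t=0.75: Y=36.80 M=48.46 B=23.66 R=10.42
t=1.50: Y=36.53 M=48.38 B=25.56 R=10.21
t=2.24: Y=36.26 M=48.30 B=27.44 R=10.00
t=2.99: Y=35.98 M=48.21 B=29.34 R=9.79
t=3.74: Y=35.69 M=48.12 B=31.23 R=9.59
t=4.49: Y=35.40 M=48.02 B=33.13 R=9.38
t=5.23: Y=35.11 M=47.92 B=34.99 R=9.19
t=5.98: Y=34.82 M=47.81 B=36.88 R=8.99
t=6.73: Y=34.51 M=47.70 B=38.77 R=8.80
At T=6.73: Y=34.51 M=47.70 B=38.77 R=8.80; the largest is M.

Dominant species at T: M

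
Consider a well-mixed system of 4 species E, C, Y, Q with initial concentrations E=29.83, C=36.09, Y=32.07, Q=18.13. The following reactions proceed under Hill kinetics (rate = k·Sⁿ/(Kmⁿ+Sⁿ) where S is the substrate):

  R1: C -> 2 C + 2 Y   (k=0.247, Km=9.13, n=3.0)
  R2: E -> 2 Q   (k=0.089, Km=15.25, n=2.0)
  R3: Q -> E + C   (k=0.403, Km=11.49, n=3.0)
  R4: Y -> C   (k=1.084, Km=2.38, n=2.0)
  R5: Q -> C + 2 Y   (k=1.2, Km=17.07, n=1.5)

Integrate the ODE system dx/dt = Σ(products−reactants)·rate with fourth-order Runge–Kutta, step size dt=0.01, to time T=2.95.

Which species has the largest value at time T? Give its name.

RK4 with dt=0.01: 295 steps to T=2.95. Trajectory (selected grid times):
t=0.00: E=29.83 C=36.09 Y=32.07 Q=18.13
t=0.33: E=29.91 C=36.84 Y=32.29 Q=17.87
t=0.66: E=29.99 C=37.58 Y=32.50 Q=17.60
t=0.98: E=30.07 C=38.30 Y=32.70 Q=17.35
t=1.31: E=30.15 C=39.04 Y=32.90 Q=17.10
t=1.64: E=30.23 C=39.77 Y=33.10 Q=16.85
t=1.97: E=30.31 C=40.51 Y=33.30 Q=16.60
t=2.29: E=30.38 C=41.21 Y=33.48 Q=16.36
t=2.62: E=30.45 C=41.94 Y=33.67 Q=16.12
t=2.95: E=30.53 C=42.66 Y=33.85 Q=15.88
At T=2.95: E=30.53 C=42.66 Y=33.85 Q=15.88; the largest is C.

Dominant species at T: C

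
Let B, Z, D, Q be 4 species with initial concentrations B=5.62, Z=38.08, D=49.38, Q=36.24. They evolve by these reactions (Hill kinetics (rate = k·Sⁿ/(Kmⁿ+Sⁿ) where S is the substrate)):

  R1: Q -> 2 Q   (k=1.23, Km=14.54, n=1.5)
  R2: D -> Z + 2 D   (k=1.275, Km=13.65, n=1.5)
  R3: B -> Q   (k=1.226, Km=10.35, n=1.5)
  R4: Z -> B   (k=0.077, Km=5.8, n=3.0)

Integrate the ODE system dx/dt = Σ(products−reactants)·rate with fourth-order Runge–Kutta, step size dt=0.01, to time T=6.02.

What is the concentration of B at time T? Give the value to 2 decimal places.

RK4 with dt=0.01: 602 steps to T=6.02. Trajectory (selected grid times):
t=0.00: B=5.62 Z=38.08 D=49.38 Q=36.24
t=0.67: B=5.44 Z=38.78 D=50.13 Q=37.13
t=1.34: B=5.27 Z=39.47 D=50.88 Q=38.02
t=2.01: B=5.11 Z=40.17 D=51.63 Q=38.90
t=2.68: B=4.95 Z=40.87 D=52.38 Q=39.78
t=3.34: B=4.80 Z=41.57 D=53.12 Q=40.65
t=4.01: B=4.66 Z=42.27 D=53.88 Q=41.52
t=4.68: B=4.52 Z=42.98 D=54.64 Q=42.39
t=5.35: B=4.39 Z=43.69 D=55.40 Q=43.26
t=6.02: B=4.27 Z=44.40 D=56.16 Q=44.13
Read off B at T=6.02: 4.27

B at T = 4.27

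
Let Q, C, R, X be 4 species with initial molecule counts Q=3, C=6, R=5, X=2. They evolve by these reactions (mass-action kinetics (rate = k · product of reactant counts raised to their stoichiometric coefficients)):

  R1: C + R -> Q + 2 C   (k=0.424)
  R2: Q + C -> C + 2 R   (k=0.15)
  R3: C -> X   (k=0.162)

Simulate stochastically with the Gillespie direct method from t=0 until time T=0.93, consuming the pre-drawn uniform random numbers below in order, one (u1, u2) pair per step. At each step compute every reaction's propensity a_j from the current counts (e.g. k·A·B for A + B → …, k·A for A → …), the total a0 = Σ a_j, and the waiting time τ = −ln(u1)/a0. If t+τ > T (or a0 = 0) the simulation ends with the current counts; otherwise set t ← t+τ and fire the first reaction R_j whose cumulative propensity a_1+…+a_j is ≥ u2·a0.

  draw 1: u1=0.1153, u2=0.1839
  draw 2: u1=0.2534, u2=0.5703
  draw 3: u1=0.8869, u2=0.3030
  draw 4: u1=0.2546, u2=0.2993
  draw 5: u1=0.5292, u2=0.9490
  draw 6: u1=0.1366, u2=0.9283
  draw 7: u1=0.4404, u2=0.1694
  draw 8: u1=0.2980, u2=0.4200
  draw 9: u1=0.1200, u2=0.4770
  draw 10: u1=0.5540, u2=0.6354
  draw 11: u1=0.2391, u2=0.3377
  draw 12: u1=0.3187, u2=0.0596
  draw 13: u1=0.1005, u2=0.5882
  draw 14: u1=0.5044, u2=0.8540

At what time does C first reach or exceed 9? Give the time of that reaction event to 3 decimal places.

t=0.000: Q=3 C=6 R=5 X=2
Draw 1: a1=12.720, a2=2.700, a3=0.972, a0=16.392; τ=−ln(0.1153)/16.392=0.132 → t=0.132; u2·a0=0.1839·16.392=3.014 ≤ a1=12.720 → R1 fires; Q=4 C=7 R=4 X=2
Draw 2: a1=11.872, a2=4.200, a3=1.134, a0=17.206; τ=−ln(0.2534)/17.206=0.080 → t=0.212; u2·a0=0.5703·17.206=9.813 ≤ a1=11.872 → R1 fires; Q=5 C=8 R=3 X=2
Draw 3: a1=10.176, a2=6.000, a3=1.296, a0=17.472; τ=−ln(0.8869)/17.472=0.007 → t=0.218; u2·a0=0.3030·17.472=5.294 ≤ a1=10.176 → R1 fires; Q=6 C=9 R=2 X=2
Draw 4: a1=7.632, a2=8.100, a3=1.458, a0=17.190; τ=−ln(0.2546)/17.190=0.080 → t=0.298; u2·a0=0.2993·17.190=5.145 ≤ a1=7.632 → R1 fires; Q=7 C=10 R=1 X=2
Draw 5: a1=4.240, a2=10.500, a3=1.620, a0=16.360; τ=−ln(0.5292)/16.360=0.039 → t=0.337; u2·a0=0.9490·16.360=15.526; a1+a2=14.740 < 15.526 ≤ a1+…+a3=16.360 → R3 fires; Q=7 C=9 R=1 X=3
Draw 6: a1=3.816, a2=9.450, a3=1.458, a0=14.724; τ=−ln(0.1366)/14.724=0.135 → t=0.472; u2·a0=0.9283·14.724=13.668; a1+a2=13.266 < 13.668 ≤ a1+…+a3=14.724 → R3 fires; Q=7 C=8 R=1 X=4
Draw 7: a1=3.392, a2=8.400, a3=1.296, a0=13.088; τ=−ln(0.4404)/13.088=0.063 → t=0.535; u2·a0=0.1694·13.088=2.217 ≤ a1=3.392 → R1 fires; Q=8 C=9 R=0 X=4
Draw 8: a1=0.000, a2=10.800, a3=1.458, a0=12.258; τ=−ln(0.2980)/12.258=0.099 → t=0.634; u2·a0=0.4200·12.258=5.148; a1=0.000 < 5.148 ≤ a1+a2=10.800 → R2 fires; Q=7 C=9 R=2 X=4
Draw 9: a1=7.632, a2=9.450, a3=1.458, a0=18.540; τ=−ln(0.1200)/18.540=0.114 → t=0.748; u2·a0=0.4770·18.540=8.844; a1=7.632 < 8.844 ≤ a1+a2=17.082 → R2 fires; Q=6 C=9 R=4 X=4
Draw 10: a1=15.264, a2=8.100, a3=1.458, a0=24.822; τ=−ln(0.5540)/24.822=0.024 → t=0.772; u2·a0=0.6354·24.822=15.772; a1=15.264 < 15.772 ≤ a1+a2=23.364 → R2 fires; Q=5 C=9 R=6 X=4
Draw 11: a1=22.896, a2=6.750, a3=1.458, a0=31.104; τ=−ln(0.2391)/31.104=0.046 → t=0.818; u2·a0=0.3377·31.104=10.504 ≤ a1=22.896 → R1 fires; Q=6 C=10 R=5 X=4
Draw 12: a1=21.200, a2=9.000, a3=1.620, a0=31.820; τ=−ln(0.3187)/31.820=0.036 → t=0.854; u2·a0=0.0596·31.820=1.896 ≤ a1=21.200 → R1 fires; Q=7 C=11 R=4 X=4
Draw 13: a1=18.656, a2=11.550, a3=1.782, a0=31.988; τ=−ln(0.1005)/31.988=0.072 → t=0.925; u2·a0=0.5882·31.988=18.815; a1=18.656 < 18.815 ≤ a1+a2=30.206 → R2 fires; Q=6 C=11 R=6 X=4
Draw 14: a1=27.984, a2=9.900, a3=1.782, a0=39.666; τ=−ln(0.5044)/39.666=0.017 → t=0.943 > T=0.93: stop.
C first becomes ≥ 9 when it reaches 9 at the event at t=0.218.

Threshold first reached at t = 0.218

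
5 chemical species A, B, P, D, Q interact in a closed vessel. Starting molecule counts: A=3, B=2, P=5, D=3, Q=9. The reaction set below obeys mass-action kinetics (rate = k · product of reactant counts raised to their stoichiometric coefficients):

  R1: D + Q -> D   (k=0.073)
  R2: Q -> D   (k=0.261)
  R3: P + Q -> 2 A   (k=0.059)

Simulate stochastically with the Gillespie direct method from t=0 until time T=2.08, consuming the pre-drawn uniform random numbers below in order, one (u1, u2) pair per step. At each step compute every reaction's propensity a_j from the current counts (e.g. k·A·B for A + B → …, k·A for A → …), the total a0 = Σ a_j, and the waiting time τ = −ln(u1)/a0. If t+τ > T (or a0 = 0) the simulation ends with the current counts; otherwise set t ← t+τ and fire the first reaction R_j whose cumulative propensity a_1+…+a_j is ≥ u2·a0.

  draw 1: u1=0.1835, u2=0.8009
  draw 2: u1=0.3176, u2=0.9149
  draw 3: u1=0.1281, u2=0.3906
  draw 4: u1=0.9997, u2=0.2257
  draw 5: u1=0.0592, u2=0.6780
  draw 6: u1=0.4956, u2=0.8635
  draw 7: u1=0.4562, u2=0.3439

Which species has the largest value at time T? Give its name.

t=0.000: A=3 B=2 P=5 D=3 Q=9
Draw 1: a1=1.971, a2=2.349, a3=2.655, a0=6.975; τ=−ln(0.1835)/6.975=0.243 → t=0.243; u2·a0=0.8009·6.975=5.586; a1+a2=4.320 < 5.586 ≤ a1+…+a3=6.975 → R3 fires; A=5 B=2 P=4 D=3 Q=8
Draw 2: a1=1.752, a2=2.088, a3=1.888, a0=5.728; τ=−ln(0.3176)/5.728=0.200 → t=0.443; u2·a0=0.9149·5.728=5.241; a1+a2=3.840 < 5.241 ≤ a1+…+a3=5.728 → R3 fires; A=7 B=2 P=3 D=3 Q=7
Draw 3: a1=1.533, a2=1.827, a3=1.239, a0=4.599; τ=−ln(0.1281)/4.599=0.447 → t=0.890; u2·a0=0.3906·4.599=1.796; a1=1.533 < 1.796 ≤ a1+a2=3.360 → R2 fires; A=7 B=2 P=3 D=4 Q=6
Draw 4: a1=1.752, a2=1.566, a3=1.062, a0=4.380; τ=−ln(0.9997)/4.380=0.000 → t=0.890; u2·a0=0.2257·4.380=0.989 ≤ a1=1.752 → R1 fires; A=7 B=2 P=3 D=4 Q=5
Draw 5: a1=1.460, a2=1.305, a3=0.885, a0=3.650; τ=−ln(0.0592)/3.650=0.774 → t=1.665; u2·a0=0.6780·3.650=2.475; a1=1.460 < 2.475 ≤ a1+a2=2.765 → R2 fires; A=7 B=2 P=3 D=5 Q=4
Draw 6: a1=1.460, a2=1.044, a3=0.708, a0=3.212; τ=−ln(0.4956)/3.212=0.219 → t=1.883; u2·a0=0.8635·3.212=2.774; a1+a2=2.504 < 2.774 ≤ a1+…+a3=3.212 → R3 fires; A=9 B=2 P=2 D=5 Q=3
Draw 7: a1=1.095, a2=0.783, a3=0.354, a0=2.232; τ=−ln(0.4562)/2.232=0.352 → t=2.235 > T=2.08: stop.
At T=2.08: A=9 B=2 P=2 D=5 Q=3; the largest is A.

Dominant species at T: A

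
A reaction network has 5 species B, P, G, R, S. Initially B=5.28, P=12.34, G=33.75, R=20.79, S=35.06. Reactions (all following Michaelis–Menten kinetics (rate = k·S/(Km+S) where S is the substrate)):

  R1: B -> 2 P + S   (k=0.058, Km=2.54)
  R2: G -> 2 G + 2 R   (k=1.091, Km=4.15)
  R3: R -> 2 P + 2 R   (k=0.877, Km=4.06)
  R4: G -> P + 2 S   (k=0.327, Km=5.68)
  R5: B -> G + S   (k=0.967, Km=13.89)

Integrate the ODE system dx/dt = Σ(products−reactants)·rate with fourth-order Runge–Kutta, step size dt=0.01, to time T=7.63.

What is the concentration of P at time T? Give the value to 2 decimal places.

RK4 with dt=0.01: 763 steps to T=7.63. Trajectory (selected grid times):
t=0.00: B=5.28 P=12.34 G=33.75 R=20.79 S=35.06
t=0.85: B=5.02 P=13.90 G=34.56 R=23.07 S=35.79
t=1.70: B=4.78 P=15.48 G=35.37 R=25.37 S=36.52
t=2.54: B=4.54 P=17.06 G=36.15 R=27.65 S=37.23
t=3.39: B=4.31 P=18.67 G=36.94 R=29.97 S=37.94
t=4.24: B=4.09 P=20.29 G=37.73 R=32.30 S=38.64
t=5.09: B=3.88 P=21.92 G=38.51 R=34.63 S=39.34
t=5.93: B=3.67 P=23.54 G=39.27 R=36.95 S=40.02
t=6.78: B=3.48 P=25.19 G=40.03 R=39.31 S=40.70
t=7.63: B=3.29 P=26.85 G=40.79 R=41.66 S=41.38
Read off P at T=7.63: 26.85

P at T = 26.85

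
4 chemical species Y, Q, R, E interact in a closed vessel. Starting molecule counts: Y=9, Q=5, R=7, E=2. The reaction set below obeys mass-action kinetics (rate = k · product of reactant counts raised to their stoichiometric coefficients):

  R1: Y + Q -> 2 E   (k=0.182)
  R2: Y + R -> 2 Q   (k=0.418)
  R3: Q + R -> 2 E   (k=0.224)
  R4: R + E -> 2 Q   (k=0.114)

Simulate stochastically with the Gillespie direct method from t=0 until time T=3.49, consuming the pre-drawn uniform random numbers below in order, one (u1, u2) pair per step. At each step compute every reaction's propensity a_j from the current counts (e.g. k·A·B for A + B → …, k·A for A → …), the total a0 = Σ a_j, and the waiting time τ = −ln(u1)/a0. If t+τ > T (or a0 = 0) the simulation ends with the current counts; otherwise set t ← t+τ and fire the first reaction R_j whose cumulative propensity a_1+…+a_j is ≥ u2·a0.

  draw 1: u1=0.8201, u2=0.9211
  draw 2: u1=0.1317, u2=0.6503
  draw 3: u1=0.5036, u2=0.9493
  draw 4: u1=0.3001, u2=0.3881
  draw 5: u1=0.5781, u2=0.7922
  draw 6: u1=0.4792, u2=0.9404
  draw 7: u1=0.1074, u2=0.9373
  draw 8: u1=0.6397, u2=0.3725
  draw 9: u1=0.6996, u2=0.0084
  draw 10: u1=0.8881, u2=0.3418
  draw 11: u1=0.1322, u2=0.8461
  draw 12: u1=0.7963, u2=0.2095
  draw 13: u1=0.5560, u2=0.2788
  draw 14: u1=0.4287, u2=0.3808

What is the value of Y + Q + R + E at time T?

Check how each reaction changes W = Y + Q + R + E (weight of products minus weight of reactants):
R1: Y + Q -> 2 E: (1·2) − (1·1 + 1·1) = 2 − 2 = 0
R2: Y + R -> 2 Q: (1·2) − (1·1 + 1·1) = 2 − 2 = 0
R3: Q + R -> 2 E: (1·2) − (1·1 + 1·1) = 2 − 2 = 0
R4: R + E -> 2 Q: (1·2) − (1·1 + 1·1) = 2 − 2 = 0
Every reaction leaves W unchanged, so W is conserved and no simulation is needed: W(T) = W(0) = 9 + 5 + 7 + 2 = 23

Value at T = 23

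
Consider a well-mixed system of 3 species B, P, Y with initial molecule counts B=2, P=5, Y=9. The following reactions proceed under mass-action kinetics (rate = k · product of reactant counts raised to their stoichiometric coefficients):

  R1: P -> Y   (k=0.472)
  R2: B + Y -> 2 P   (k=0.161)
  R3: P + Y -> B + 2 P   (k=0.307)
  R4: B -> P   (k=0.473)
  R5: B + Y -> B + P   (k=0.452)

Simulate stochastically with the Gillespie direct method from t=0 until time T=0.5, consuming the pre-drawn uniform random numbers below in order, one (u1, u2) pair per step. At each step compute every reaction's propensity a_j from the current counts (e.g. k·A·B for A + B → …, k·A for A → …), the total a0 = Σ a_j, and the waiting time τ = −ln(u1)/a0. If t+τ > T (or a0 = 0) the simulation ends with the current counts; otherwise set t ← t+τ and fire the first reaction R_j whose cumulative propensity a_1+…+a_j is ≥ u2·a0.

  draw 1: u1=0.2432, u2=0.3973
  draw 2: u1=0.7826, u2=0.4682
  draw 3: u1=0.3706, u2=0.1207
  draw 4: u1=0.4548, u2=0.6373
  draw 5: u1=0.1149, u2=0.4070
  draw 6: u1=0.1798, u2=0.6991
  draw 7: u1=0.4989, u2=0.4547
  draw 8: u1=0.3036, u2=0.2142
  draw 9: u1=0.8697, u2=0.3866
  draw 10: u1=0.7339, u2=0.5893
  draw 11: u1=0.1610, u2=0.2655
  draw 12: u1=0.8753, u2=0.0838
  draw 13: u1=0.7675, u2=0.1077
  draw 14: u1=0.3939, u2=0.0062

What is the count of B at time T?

t=0.000: B=2 P=5 Y=9
Draw 1: a1=2.360, a2=2.898, a3=13.815, a4=0.946, a5=8.136, a0=28.155; τ=−ln(0.2432)/28.155=0.050 → t=0.050; u2·a0=0.3973·28.155=11.186; a1+a2=5.258 < 11.186 ≤ a1+…+a3=19.073 → R3 fires; B=3 P=6 Y=8
Draw 2: a1=2.832, a2=3.864, a3=14.736, a4=1.419, a5=10.848, a0=33.699; τ=−ln(0.7826)/33.699=0.007 → t=0.057; u2·a0=0.4682·33.699=15.778; a1+a2=6.696 < 15.778 ≤ a1+…+a3=21.432 → R3 fires; B=4 P=7 Y=7
Draw 3: a1=3.304, a2=4.508, a3=15.043, a4=1.892, a5=12.656, a0=37.403; τ=−ln(0.3706)/37.403=0.027 → t=0.084; u2·a0=0.1207·37.403=4.515; a1=3.304 < 4.515 ≤ a1+a2=7.812 → R2 fires; B=3 P=9 Y=6
Draw 4: a1=4.248, a2=2.898, a3=16.578, a4=1.419, a5=8.136, a0=33.279; τ=−ln(0.4548)/33.279=0.024 → t=0.108; u2·a0=0.6373·33.279=21.209; a1+a2=7.146 < 21.209 ≤ a1+…+a3=23.724 → R3 fires; B=4 P=10 Y=5
Draw 5: a1=4.720, a2=3.220, a3=15.350, a4=1.892, a5=9.040, a0=34.222; τ=−ln(0.1149)/34.222=0.063 → t=0.171; u2·a0=0.4070·34.222=13.928; a1+a2=7.940 < 13.928 ≤ a1+…+a3=23.290 → R3 fires; B=5 P=11 Y=4
Draw 6: a1=5.192, a2=3.220, a3=13.508, a4=2.365, a5=9.040, a0=33.325; τ=−ln(0.1798)/33.325=0.051 → t=0.222; u2·a0=0.6991·33.325=23.298; a1+…+a3=21.920 < 23.298 ≤ a1+…+a4=24.285 → R4 fires; B=4 P=12 Y=4
Draw 7: a1=5.664, a2=2.576, a3=14.736, a4=1.892, a5=7.232, a0=32.100; τ=−ln(0.4989)/32.100=0.022 → t=0.244; u2·a0=0.4547·32.100=14.596; a1+a2=8.240 < 14.596 ≤ a1+…+a3=22.976 → R3 fires; B=5 P=13 Y=3
Draw 8: a1=6.136, a2=2.415, a3=11.973, a4=2.365, a5=6.780, a0=29.669; τ=−ln(0.3036)/29.669=0.040 → t=0.284; u2·a0=0.2142·29.669=6.355; a1=6.136 < 6.355 ≤ a1+a2=8.551 → R2 fires; B=4 P=15 Y=2
Draw 9: a1=7.080, a2=1.288, a3=9.210, a4=1.892, a5=3.616, a0=23.086; τ=−ln(0.8697)/23.086=0.006 → t=0.290; u2·a0=0.3866·23.086=8.925; a1+a2=8.368 < 8.925 ≤ a1+…+a3=17.578 → R3 fires; B=5 P=16 Y=1
Draw 10: a1=7.552, a2=0.805, a3=4.912, a4=2.365, a5=2.260, a0=17.894; τ=−ln(0.7339)/17.894=0.017 → t=0.308; u2·a0=0.5893·17.894=10.545; a1+a2=8.357 < 10.545 ≤ a1+…+a3=13.269 → R3 fires; B=6 P=17 Y=0
Draw 11: a1=8.024, a2=0.000, a3=0.000, a4=2.838, a5=0.000, a0=10.862; τ=−ln(0.1610)/10.862=0.168 → t=0.476; u2·a0=0.2655·10.862=2.884 ≤ a1=8.024 → R1 fires; B=6 P=16 Y=1
Draw 12: a1=7.552, a2=0.966, a3=4.912, a4=2.838, a5=2.712, a0=18.980; τ=−ln(0.8753)/18.980=0.007 → t=0.483; u2·a0=0.0838·18.980=1.591 ≤ a1=7.552 → R1 fires; B=6 P=15 Y=2
Draw 13: a1=7.080, a2=1.932, a3=9.210, a4=2.838, a5=5.424, a0=26.484; τ=−ln(0.7675)/26.484=0.010 → t=0.493; u2·a0=0.1077·26.484=2.852 ≤ a1=7.080 → R1 fires; B=6 P=14 Y=3
Draw 14: a1=6.608, a2=2.898, a3=12.894, a4=2.838, a5=8.136, a0=33.374; τ=−ln(0.3939)/33.374=0.028 → t=0.521 > T=0.5: stop.
Read off B at T=0.5: 6

B at T = 6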